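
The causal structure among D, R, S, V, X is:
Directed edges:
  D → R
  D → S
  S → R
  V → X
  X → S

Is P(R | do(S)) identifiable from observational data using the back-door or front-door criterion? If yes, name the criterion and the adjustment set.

desc(S)\{S}={R}; candidates ⊆ {D,V,X}.
size 0: {}; under {} S still reaches {D,R,V,X} ∋ R.
{D}: S⊥R given {D} in G with S→· removed — back-door holds.
P(R|do(S)) = Σ_{D} P(R|S,D)·P(D).

P(R|do(S)): backdoor, adjust for {D}.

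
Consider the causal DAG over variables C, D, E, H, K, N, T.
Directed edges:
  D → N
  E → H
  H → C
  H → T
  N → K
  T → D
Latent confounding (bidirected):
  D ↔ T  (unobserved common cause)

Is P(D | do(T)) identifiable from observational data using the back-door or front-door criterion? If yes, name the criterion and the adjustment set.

P(D|do(T)): not identifiable (no BD/FD set).

desc(T)\{T}={D,K,N}; candidates ⊆ {C,E,H}.
T↔D: latent back-door arc(s) into T.
size 0: {}; under {} T still reaches {C,D,E,H,K,N} ∋ D.
size 1: {C}, {E}, {H}; under {C} T still reaches {D,E,H,K,N} ∋ D.
size 2: {C,E}, {C,H}, {E,H}; under {C,E} T still reaches {D,H,K,N} ∋ D.
T↔D cannot be blocked by any observed set — no back-door set.
No mediator lies on a directed T→…→D path.
Neither criterion identifies P(D|do(T)) in this graph.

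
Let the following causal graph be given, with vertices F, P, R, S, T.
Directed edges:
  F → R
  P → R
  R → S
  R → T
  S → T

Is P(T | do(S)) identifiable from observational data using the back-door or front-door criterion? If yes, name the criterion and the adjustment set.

desc(S)\{S}={T}; candidates ⊆ {F,P,R}.
size 0: {}; under {} S still reaches {F,P,R,T} ∋ T.
{R}: S⊥T given {R} in G with S→· removed — back-door holds.
P(T|do(S)) = Σ_{R} P(T|S,R)·P(R).

P(T|do(S)): backdoor, adjust for {R}.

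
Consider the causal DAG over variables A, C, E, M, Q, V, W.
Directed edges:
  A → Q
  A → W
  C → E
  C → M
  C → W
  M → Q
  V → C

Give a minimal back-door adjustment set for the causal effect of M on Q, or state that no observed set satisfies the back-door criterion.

desc(M)\{M}={Q}; candidates ⊆ {A,C,E,V,W}.
∅: M⊥Q given ∅ in G with M→· removed — back-door holds.

M→Q: minimal back-door set ∅.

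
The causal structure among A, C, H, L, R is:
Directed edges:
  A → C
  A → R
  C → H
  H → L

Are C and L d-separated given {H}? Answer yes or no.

Bayes-Ball from C | {H} reaches {A,R}.
L ∉ reach(C|{H}) ⇒ C ⊥ L | {H}.

Yes — C ⊥ L | {H}.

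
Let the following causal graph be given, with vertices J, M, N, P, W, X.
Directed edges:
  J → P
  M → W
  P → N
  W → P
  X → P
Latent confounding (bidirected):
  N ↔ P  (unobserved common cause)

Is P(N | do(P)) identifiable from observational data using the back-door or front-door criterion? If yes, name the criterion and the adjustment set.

desc(P)\{P}={N}; candidates ⊆ {J,M,W,X}.
P↔N: latent back-door arc(s) into P.
size 0: {}; under {} P still reaches {J,M,N,W,X} ∋ N.
size 1: {J}, {M}, {W} …(+1); under {J} P still reaches {M,N,W,X} ∋ N.
size 2: {J,M}, {J,W}, {J,X} …(+3); under {J,M} P still reaches {N,W,X} ∋ N.
P↔N cannot be blocked by any observed set — no back-door set.
No mediator lies on a directed P→…→N path.
Neither criterion identifies P(N|do(P)) in this graph.

P(N|do(P)): not identifiable (no BD/FD set).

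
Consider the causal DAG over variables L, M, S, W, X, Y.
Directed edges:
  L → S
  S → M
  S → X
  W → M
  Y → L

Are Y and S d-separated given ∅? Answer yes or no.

No — Y and S are d-connected given ∅.

Bayes-Ball from Y | ∅ reaches {L,M,S,X}.
S ∈ reach(Y|∅) ⇒ Y ⊥̸ S | ∅.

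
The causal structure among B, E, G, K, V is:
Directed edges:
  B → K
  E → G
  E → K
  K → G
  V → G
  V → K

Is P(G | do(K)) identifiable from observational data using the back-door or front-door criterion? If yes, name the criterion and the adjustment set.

desc(K)\{K}={G}; candidates ⊆ {B,E,V}.
size 0: {}; under {} K still reaches {B,E,G,V} ∋ G.
size 1: {B}, {E}, {V}; under {B} K still reaches {E,G,V} ∋ G.
{E,V}: K⊥G given {E,V} in G with K→· removed — back-door holds.
P(G|do(K)) = Σ_{E,V} P(G|K,E,V)·P(E,V).

P(G|do(K)): backdoor, adjust for {E, V}.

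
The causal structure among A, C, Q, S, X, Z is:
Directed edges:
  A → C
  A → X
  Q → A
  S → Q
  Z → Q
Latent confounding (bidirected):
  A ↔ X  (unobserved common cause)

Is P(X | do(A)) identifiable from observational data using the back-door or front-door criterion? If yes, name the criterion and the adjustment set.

P(X|do(A)): not identifiable (no BD/FD set).

desc(A)\{A}={C,X}; candidates ⊆ {Q,S,Z}.
A↔X: latent back-door arc(s) into A.
size 0: {}; under {} A still reaches {Q,S,X,Z} ∋ X.
size 1: {Q}, {S}, {Z}; under {Q} A still reaches {X} ∋ X.
size 2: {Q,S}, {Q,Z}, {S,Z}; under {Q,S} A still reaches {X} ∋ X.
A↔X cannot be blocked by any observed set — no back-door set.
No mediator lies on a directed A→…→X path.
Neither criterion identifies P(X|do(A)) in this graph.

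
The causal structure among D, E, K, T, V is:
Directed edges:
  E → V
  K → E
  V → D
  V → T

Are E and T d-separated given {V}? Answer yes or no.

Bayes-Ball from E | {V} reaches {K}.
T ∉ reach(E|{V}) ⇒ E ⊥ T | {V}.

Yes — E ⊥ T | {V}.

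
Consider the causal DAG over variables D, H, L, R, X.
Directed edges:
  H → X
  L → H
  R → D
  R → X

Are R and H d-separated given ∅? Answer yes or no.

Bayes-Ball from R | ∅ reaches {D,X}.
H ∉ reach(R|∅) ⇒ R ⊥ H | ∅.

Yes — R ⊥ H | ∅.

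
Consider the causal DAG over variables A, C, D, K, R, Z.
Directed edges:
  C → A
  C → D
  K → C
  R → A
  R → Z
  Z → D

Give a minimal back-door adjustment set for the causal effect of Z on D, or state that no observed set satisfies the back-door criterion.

desc(Z)\{Z}={D}; candidates ⊆ {A,C,K,R}.
∅: Z⊥D given ∅ in G with Z→· removed — back-door holds.

Z→D: minimal back-door set ∅.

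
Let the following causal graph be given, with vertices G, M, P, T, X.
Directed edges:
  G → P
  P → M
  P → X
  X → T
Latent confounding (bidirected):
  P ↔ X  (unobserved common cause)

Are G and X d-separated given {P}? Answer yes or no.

Bayes-Ball from G | {P} reaches {T,X}.
X ∈ reach(G|{P}) ⇒ G ⊥̸ X | {P}.

No — G and X are d-connected given {P}.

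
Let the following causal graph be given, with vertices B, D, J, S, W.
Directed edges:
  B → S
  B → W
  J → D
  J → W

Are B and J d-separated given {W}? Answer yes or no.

No — B and J are d-connected given {W}.

Bayes-Ball from B | {W} reaches {D,J,S}.
J ∈ reach(B|{W}) ⇒ B ⊥̸ J | {W}.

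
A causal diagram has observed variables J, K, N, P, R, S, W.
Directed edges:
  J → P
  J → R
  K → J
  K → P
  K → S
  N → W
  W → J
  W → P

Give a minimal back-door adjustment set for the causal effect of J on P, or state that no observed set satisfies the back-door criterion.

desc(J)\{J}={P,R}; candidates ⊆ {K,N,S,W}.
size 0: {}; under {} J still reaches {K,N,P,S,W} ∋ P.
size 1: {K}, {N}, {S} …(+1); under {K} J still reaches {N,P,W} ∋ P.
{K,W}: J⊥P given {K,W} in G with J→· removed — back-door holds.

J→P: minimal back-door set {K, W}.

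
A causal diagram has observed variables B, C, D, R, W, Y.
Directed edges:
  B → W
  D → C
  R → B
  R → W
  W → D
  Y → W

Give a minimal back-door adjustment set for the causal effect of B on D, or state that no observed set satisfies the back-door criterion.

B→D: minimal back-door set {R}.

desc(B)\{B}={C,D,W}; candidates ⊆ {R,Y}.
size 0: {}; under {} B still reaches {C,D,R,W} ∋ D.
{R}: B⊥D given {R} in G with B→· removed — back-door holds.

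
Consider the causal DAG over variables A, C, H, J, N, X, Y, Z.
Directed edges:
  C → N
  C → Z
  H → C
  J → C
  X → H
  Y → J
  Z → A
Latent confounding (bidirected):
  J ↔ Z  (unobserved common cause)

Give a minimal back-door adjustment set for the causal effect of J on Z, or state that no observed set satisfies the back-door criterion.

J→Z: no observed back-door set.

desc(J)\{J}={A,C,N,Z}; candidates ⊆ {H,X,Y}.
J↔Z: latent back-door arc(s) into J.
size 0: {}; under {} J still reaches {A,Y,Z} ∋ Z.
size 1: {H}, {X}, {Y}; under {H} J still reaches {A,Y,Z} ∋ Z.
size 2: {H,X}, {H,Y}, {X,Y}; under {H,X} J still reaches {A,Y,Z} ∋ Z.
J↔Z cannot be blocked by any observed set — no back-door set.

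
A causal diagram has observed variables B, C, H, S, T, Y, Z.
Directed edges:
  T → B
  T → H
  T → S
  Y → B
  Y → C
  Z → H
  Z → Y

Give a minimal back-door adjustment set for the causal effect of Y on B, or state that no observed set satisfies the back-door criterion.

Y→B: minimal back-door set ∅.

desc(Y)\{Y}={B,C}; candidates ⊆ {H,S,T,Z}.
∅: Y⊥B given ∅ in G with Y→· removed — back-door holds.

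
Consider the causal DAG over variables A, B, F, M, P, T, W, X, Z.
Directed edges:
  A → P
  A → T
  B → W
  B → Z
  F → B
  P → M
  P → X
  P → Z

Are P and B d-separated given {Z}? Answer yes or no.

Bayes-Ball from P | {Z} reaches {A,B,F,M,T,W,X}.
B ∈ reach(P|{Z}) ⇒ P ⊥̸ B | {Z}.

No — P and B are d-connected given {Z}.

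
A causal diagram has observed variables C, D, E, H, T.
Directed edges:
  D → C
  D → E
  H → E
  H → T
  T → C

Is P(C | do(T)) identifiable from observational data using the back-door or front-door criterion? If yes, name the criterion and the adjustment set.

desc(T)\{T}={C}; candidates ⊆ {D,E,H}.
∅: T⊥C given ∅ in G with T→· removed — back-door holds.
P(C|do(T)) = P(C|T) — no adjustment needed.

P(C|do(T)): backdoor, adjust for ∅.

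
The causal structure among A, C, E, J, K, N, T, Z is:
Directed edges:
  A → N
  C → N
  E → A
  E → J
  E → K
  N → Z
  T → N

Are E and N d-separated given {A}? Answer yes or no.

Yes — E ⊥ N | {A}.

Bayes-Ball from E | {A} reaches {J,K}.
N ∉ reach(E|{A}) ⇒ E ⊥ N | {A}.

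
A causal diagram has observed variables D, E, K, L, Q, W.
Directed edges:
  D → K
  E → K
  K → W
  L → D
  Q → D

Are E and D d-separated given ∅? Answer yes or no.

Bayes-Ball from E | ∅ reaches {K,W}.
D ∉ reach(E|∅) ⇒ E ⊥ D | ∅.

Yes — E ⊥ D | ∅.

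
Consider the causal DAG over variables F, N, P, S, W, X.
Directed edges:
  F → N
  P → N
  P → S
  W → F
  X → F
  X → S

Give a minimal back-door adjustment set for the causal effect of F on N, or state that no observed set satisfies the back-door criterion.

F→N: minimal back-door set ∅.

desc(F)\{F}={N}; candidates ⊆ {P,S,W,X}.
∅: F⊥N given ∅ in G with F→· removed — back-door holds.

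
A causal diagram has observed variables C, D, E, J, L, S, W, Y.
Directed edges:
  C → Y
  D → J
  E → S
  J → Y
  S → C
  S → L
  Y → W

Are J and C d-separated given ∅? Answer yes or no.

Yes — J ⊥ C | ∅.

Bayes-Ball from J | ∅ reaches {D,W,Y}.
C ∉ reach(J|∅) ⇒ J ⊥ C | ∅.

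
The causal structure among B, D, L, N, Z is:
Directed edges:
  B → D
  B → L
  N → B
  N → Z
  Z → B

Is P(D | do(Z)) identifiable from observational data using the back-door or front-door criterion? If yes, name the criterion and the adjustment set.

desc(Z)\{Z}={B,D,L}; candidates ⊆ {N}.
size 0: {}; under {} Z still reaches {B,D,L,N} ∋ D.
{N}: Z⊥D given {N} in G with Z→· removed — back-door holds.
P(D|do(Z)) = Σ_{N} P(D|Z,N)·P(N).

P(D|do(Z)): backdoor, adjust for {N}.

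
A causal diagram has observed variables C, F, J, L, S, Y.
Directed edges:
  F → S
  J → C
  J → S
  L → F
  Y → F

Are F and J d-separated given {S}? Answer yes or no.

No — F and J are d-connected given {S}.

Bayes-Ball from F | {S} reaches {C,J,L,Y}.
J ∈ reach(F|{S}) ⇒ F ⊥̸ J | {S}.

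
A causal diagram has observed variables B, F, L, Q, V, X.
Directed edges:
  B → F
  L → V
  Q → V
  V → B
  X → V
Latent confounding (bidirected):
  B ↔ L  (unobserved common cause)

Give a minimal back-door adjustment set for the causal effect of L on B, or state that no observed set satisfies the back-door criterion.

L→B: no observed back-door set.

desc(L)\{L}={B,F,V}; candidates ⊆ {Q,X}.
L↔B: latent back-door arc(s) into L.
size 0: {}; under {} L still reaches {B,F} ∋ B.
size 1: {Q}, {X}; under {Q} L still reaches {B,F} ∋ B.
size 2: {Q,X}; under {Q,X} L still reaches {B,F} ∋ B.
L↔B cannot be blocked by any observed set — no back-door set.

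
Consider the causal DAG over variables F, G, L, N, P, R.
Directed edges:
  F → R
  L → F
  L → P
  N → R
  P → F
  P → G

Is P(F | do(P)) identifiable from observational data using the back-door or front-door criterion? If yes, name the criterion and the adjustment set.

desc(P)\{P}={F,G,R}; candidates ⊆ {L,N}.
size 0: {}; under {} P still reaches {F,L,R} ∋ F.
{L}: P⊥F given {L} in G with P→· removed — back-door holds.
P(F|do(P)) = Σ_{L} P(F|P,L)·P(L).

P(F|do(P)): backdoor, adjust for {L}.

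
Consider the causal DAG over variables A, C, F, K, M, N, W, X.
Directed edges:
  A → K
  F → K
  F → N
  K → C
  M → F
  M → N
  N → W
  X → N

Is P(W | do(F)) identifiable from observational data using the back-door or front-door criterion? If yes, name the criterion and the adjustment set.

desc(F)\{F}={C,K,N,W}; candidates ⊆ {A,M,X}.
size 0: {}; under {} F still reaches {M,N,W} ∋ W.
{M}: F⊥W given {M} in G with F→· removed — back-door holds.
P(W|do(F)) = Σ_{M} P(W|F,M)·P(M).

P(W|do(F)): backdoor, adjust for {M}.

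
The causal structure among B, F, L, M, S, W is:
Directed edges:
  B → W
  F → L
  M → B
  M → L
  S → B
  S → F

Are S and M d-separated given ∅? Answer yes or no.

Bayes-Ball from S | ∅ reaches {B,F,L,W}.
M ∉ reach(S|∅) ⇒ S ⊥ M | ∅.

Yes — S ⊥ M | ∅.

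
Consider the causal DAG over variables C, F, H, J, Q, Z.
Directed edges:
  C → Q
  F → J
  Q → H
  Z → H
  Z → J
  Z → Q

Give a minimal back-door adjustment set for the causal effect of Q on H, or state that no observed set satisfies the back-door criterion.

Q→H: minimal back-door set {Z}.

desc(Q)\{Q}={H}; candidates ⊆ {C,F,J,Z}.
size 0: {}; under {} Q still reaches {C,H,J,Z} ∋ H.
{Z}: Q⊥H given {Z} in G with Q→· removed — back-door holds.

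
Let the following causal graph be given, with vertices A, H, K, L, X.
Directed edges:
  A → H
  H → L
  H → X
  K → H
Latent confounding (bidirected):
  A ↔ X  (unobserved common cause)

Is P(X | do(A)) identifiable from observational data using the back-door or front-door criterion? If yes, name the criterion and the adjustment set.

P(X|do(A)): frontdoor, adjust for {H}.

desc(A)\{A}={H,L,X}; candidates ⊆ {K}.
A↔X: latent back-door arc(s) into A.
size 0: {}; under {} A still reaches {X} ∋ X.
size 1: {K}; under {K} A still reaches {X} ∋ X.
A↔X cannot be blocked by any observed set — no back-door set.
{H}: (i) intercepts every directed A→X path; (ii) no back-door A→{H}; (iii) {A} blocks every back-door {H}→X. Front-door holds.
P(X|do(A)) = Σ_{H} P(H|A) Σ_{A'} P(X|H,A')P(A').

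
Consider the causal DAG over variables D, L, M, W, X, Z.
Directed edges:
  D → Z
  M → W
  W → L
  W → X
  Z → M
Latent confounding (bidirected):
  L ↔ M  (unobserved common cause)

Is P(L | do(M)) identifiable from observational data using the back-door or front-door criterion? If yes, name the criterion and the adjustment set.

P(L|do(M)): frontdoor, adjust for {W}.

desc(M)\{M}={L,W,X}; candidates ⊆ {D,Z}.
M↔L: latent back-door arc(s) into M.
size 0: {}; under {} M still reaches {D,L,Z} ∋ L.
size 1: {D}, {Z}; under {D} M still reaches {L,Z} ∋ L.
size 2: {D,Z}; under {D,Z} M still reaches {L} ∋ L.
M↔L cannot be blocked by any observed set — no back-door set.
{W}: (i) intercepts every directed M→L path; (ii) no back-door M→{W}; (iii) {M} blocks every back-door {W}→L. Front-door holds.
P(L|do(M)) = Σ_{W} P(W|M) Σ_{M'} P(L|W,M')P(M').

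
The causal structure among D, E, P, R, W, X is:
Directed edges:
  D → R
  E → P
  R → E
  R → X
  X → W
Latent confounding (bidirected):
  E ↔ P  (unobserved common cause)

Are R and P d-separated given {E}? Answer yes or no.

Bayes-Ball from R | {E} reaches {D,P,W,X}.
P ∈ reach(R|{E}) ⇒ R ⊥̸ P | {E}.

No — R and P are d-connected given {E}.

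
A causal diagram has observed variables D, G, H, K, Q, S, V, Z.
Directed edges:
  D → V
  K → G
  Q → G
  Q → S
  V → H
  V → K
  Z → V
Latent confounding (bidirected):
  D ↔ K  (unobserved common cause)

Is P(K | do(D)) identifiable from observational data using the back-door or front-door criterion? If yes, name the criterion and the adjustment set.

desc(D)\{D}={G,H,K,V}; candidates ⊆ {Q,S,Z}.
D↔K: latent back-door arc(s) into D.
size 0: {}; under {} D still reaches {G,K} ∋ K.
size 1: {Q}, {S}, {Z}; under {Q} D still reaches {G,K} ∋ K.
size 2: {Q,S}, {Q,Z}, {S,Z}; under {Q,S} D still reaches {G,K} ∋ K.
D↔K cannot be blocked by any observed set — no back-door set.
{V}: (i) intercepts every directed D→K path; (ii) no back-door D→{V}; (iii) {D} blocks every back-door {V}→K. Front-door holds.
P(K|do(D)) = Σ_{V} P(V|D) Σ_{D'} P(K|V,D')P(D').

P(K|do(D)): frontdoor, adjust for {V}.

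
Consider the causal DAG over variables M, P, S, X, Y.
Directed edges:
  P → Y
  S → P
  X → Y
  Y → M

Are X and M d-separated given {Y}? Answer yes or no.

Yes — X ⊥ M | {Y}.

Bayes-Ball from X | {Y} reaches {P,S}.
M ∉ reach(X|{Y}) ⇒ X ⊥ M | {Y}.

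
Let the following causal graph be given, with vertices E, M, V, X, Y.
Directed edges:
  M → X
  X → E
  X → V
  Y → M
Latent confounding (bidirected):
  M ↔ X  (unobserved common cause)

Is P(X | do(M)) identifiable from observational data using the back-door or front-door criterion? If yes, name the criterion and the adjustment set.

P(X|do(M)): not identifiable (no BD/FD set).

desc(M)\{M}={E,V,X}; candidates ⊆ {Y}.
M↔X: latent back-door arc(s) into M.
size 0: {}; under {} M still reaches {E,V,X,Y} ∋ X.
size 1: {Y}; under {Y} M still reaches {E,V,X} ∋ X.
M↔X cannot be blocked by any observed set — no back-door set.
No mediator lies on a directed M→…→X path.
Neither criterion identifies P(X|do(M)) in this graph.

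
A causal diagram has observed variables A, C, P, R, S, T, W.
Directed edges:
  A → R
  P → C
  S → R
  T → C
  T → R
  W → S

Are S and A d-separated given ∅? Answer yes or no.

Yes — S ⊥ A | ∅.

Bayes-Ball from S | ∅ reaches {R,W}.
A ∉ reach(S|∅) ⇒ S ⊥ A | ∅.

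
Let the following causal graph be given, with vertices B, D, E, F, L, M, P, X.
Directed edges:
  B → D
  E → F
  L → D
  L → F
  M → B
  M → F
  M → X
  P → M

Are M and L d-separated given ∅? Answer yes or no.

Yes — M ⊥ L | ∅.

Bayes-Ball from M | ∅ reaches {B,D,F,P,X}.
L ∉ reach(M|∅) ⇒ M ⊥ L | ∅.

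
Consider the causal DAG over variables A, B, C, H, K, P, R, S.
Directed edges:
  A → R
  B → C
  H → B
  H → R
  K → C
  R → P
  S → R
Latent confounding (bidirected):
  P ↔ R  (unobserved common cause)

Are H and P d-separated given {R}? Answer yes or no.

No — H and P are d-connected given {R}.

Bayes-Ball from H | {R} reaches {A,B,C,P,S}.
P ∈ reach(H|{R}) ⇒ H ⊥̸ P | {R}.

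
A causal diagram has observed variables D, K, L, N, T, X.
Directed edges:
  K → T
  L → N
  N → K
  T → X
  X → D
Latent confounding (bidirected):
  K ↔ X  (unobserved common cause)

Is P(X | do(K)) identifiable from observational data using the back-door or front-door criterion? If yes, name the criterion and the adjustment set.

desc(K)\{K}={D,T,X}; candidates ⊆ {L,N}.
K↔X: latent back-door arc(s) into K.
size 0: {}; under {} K still reaches {D,L,N,X} ∋ X.
size 1: {L}, {N}; under {L} K still reaches {D,N,X} ∋ X.
size 2: {L,N}; under {L,N} K still reaches {D,X} ∋ X.
K↔X cannot be blocked by any observed set — no back-door set.
{T}: (i) intercepts every directed K→X path; (ii) no back-door K→{T}; (iii) {K} blocks every back-door {T}→X. Front-door holds.
P(X|do(K)) = Σ_{T} P(T|K) Σ_{K'} P(X|T,K')P(K').

P(X|do(K)): frontdoor, adjust for {T}.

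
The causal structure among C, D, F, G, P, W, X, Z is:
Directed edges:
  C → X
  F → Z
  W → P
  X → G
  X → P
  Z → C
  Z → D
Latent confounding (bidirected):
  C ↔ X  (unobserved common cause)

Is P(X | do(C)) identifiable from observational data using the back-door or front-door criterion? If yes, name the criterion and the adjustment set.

P(X|do(C)): not identifiable (no BD/FD set).

desc(C)\{C}={G,P,X}; candidates ⊆ {D,F,W,Z}.
C↔X: latent back-door arc(s) into C.
size 0: {}; under {} C still reaches {D,F,G,P,X,Z} ∋ X.
size 1: {D}, {F}, {W} …(+1); under {D} C still reaches {F,G,P,X,Z} ∋ X.
size 2: {D,F}, {D,W}, {D,Z} …(+3); under {D,F} C still reaches {G,P,X,Z} ∋ X.
C↔X cannot be blocked by any observed set — no back-door set.
No mediator lies on a directed C→…→X path.
Neither criterion identifies P(X|do(C)) in this graph.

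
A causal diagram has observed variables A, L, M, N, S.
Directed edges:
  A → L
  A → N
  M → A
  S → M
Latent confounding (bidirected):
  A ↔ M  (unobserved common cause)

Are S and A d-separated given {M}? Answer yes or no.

No — S and A are d-connected given {M}.

Bayes-Ball from S | {M} reaches {A,L,N}.
A ∈ reach(S|{M}) ⇒ S ⊥̸ A | {M}.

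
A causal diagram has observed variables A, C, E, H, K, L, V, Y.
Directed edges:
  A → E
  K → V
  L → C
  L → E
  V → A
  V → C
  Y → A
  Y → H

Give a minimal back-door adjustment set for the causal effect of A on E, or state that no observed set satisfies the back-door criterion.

A→E: minimal back-door set ∅.

desc(A)\{A}={E}; candidates ⊆ {C,H,K,L,V,Y}.
∅: A⊥E given ∅ in G with A→· removed — back-door holds.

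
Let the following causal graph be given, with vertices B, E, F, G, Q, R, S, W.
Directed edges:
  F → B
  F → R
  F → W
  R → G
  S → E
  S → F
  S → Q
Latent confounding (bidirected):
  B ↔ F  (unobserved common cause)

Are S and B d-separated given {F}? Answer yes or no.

Bayes-Ball from S | {F} reaches {B,E,Q}.
B ∈ reach(S|{F}) ⇒ S ⊥̸ B | {F}.

No — S and B are d-connected given {F}.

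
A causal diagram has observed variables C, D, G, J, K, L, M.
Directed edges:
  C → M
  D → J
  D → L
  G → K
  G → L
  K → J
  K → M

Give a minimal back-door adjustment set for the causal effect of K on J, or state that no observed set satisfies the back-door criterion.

desc(K)\{K}={J,M}; candidates ⊆ {C,D,G,L}.
∅: K⊥J given ∅ in G with K→· removed — back-door holds.

K→J: minimal back-door set ∅.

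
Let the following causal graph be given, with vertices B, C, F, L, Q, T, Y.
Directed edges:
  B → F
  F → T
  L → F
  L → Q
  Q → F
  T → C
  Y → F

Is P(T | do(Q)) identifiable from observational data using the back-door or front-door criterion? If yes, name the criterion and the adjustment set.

desc(Q)\{Q}={C,F,T}; candidates ⊆ {B,L,Y}.
size 0: {}; under {} Q still reaches {C,F,L,T} ∋ T.
{L}: Q⊥T given {L} in G with Q→· removed — back-door holds.
P(T|do(Q)) = Σ_{L} P(T|Q,L)·P(L).

P(T|do(Q)): backdoor, adjust for {L}.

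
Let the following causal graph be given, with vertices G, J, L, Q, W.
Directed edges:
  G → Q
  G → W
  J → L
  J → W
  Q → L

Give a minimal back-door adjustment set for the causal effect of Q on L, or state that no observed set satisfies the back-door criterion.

desc(Q)\{Q}={L}; candidates ⊆ {G,J,W}.
∅: Q⊥L given ∅ in G with Q→· removed — back-door holds.

Q→L: minimal back-door set ∅.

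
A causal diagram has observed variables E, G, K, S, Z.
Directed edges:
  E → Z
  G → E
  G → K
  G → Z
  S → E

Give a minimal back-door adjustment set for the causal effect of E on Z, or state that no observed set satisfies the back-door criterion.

desc(E)\{E}={Z}; candidates ⊆ {G,K,S}.
size 0: {}; under {} E still reaches {G,K,S,Z} ∋ Z.
{G}: E⊥Z given {G} in G with E→· removed — back-door holds.

E→Z: minimal back-door set {G}.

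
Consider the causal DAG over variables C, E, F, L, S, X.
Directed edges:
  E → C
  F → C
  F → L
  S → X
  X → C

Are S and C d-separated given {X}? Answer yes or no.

Yes — S ⊥ C | {X}.

Bayes-Ball from S | {X} reaches ∅.
C ∉ reach(S|{X}) ⇒ S ⊥ C | {X}.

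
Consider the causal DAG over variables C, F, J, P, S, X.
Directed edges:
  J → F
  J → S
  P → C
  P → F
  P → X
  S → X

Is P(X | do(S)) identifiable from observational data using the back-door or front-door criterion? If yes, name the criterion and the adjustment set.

P(X|do(S)): backdoor, adjust for ∅.

desc(S)\{S}={X}; candidates ⊆ {C,F,J,P}.
∅: S⊥X given ∅ in G with S→· removed — back-door holds.
P(X|do(S)) = P(X|S) — no adjustment needed.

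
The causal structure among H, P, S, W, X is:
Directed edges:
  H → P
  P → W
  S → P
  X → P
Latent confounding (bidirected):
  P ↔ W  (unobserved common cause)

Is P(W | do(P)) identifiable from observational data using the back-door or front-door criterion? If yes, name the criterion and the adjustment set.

P(W|do(P)): not identifiable (no BD/FD set).

desc(P)\{P}={W}; candidates ⊆ {H,S,X}.
P↔W: latent back-door arc(s) into P.
size 0: {}; under {} P still reaches {H,S,W,X} ∋ W.
size 1: {H}, {S}, {X}; under {H} P still reaches {S,W,X} ∋ W.
size 2: {H,S}, {H,X}, {S,X}; under {H,S} P still reaches {W,X} ∋ W.
P↔W cannot be blocked by any observed set — no back-door set.
No mediator lies on a directed P→…→W path.
Neither criterion identifies P(W|do(P)) in this graph.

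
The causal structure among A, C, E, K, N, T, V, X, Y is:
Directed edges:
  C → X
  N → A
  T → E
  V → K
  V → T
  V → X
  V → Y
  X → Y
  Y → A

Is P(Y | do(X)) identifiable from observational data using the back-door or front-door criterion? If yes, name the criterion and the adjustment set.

desc(X)\{X}={A,Y}; candidates ⊆ {C,E,K,N,T,V}.
size 0: {}; under {} X still reaches {A,C,E,K,T,V,Y} ∋ Y.
{V}: X⊥Y given {V} in G with X→· removed — back-door holds.
P(Y|do(X)) = Σ_{V} P(Y|X,V)·P(V).

P(Y|do(X)): backdoor, adjust for {V}.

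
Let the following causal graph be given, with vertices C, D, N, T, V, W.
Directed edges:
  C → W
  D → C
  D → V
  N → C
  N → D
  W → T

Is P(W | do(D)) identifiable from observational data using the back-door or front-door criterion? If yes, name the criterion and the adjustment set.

desc(D)\{D}={C,T,V,W}; candidates ⊆ {N}.
size 0: {}; under {} D still reaches {C,N,T,W} ∋ W.
{N}: D⊥W given {N} in G with D→· removed — back-door holds.
P(W|do(D)) = Σ_{N} P(W|D,N)·P(N).

P(W|do(D)): backdoor, adjust for {N}.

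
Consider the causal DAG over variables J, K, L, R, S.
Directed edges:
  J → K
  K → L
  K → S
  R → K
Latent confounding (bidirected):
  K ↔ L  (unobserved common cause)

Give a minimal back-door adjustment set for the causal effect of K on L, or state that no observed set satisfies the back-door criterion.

K→L: no observed back-door set.

desc(K)\{K}={L,S}; candidates ⊆ {J,R}.
K↔L: latent back-door arc(s) into K.
size 0: {}; under {} K still reaches {J,L,R} ∋ L.
size 1: {J}, {R}; under {J} K still reaches {L,R} ∋ L.
size 2: {J,R}; under {J,R} K still reaches {L} ∋ L.
K↔L cannot be blocked by any observed set — no back-door set.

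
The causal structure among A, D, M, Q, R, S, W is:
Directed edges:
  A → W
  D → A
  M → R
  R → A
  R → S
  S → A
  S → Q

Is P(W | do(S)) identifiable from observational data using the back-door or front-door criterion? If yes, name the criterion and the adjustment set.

desc(S)\{S}={A,Q,W}; candidates ⊆ {D,M,R}.
size 0: {}; under {} S still reaches {A,M,R,W} ∋ W.
{R}: S⊥W given {R} in G with S→· removed — back-door holds.
P(W|do(S)) = Σ_{R} P(W|S,R)·P(R).

P(W|do(S)): backdoor, adjust for {R}.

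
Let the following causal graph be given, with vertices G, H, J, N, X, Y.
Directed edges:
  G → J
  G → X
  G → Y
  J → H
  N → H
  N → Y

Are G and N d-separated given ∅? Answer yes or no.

Yes — G ⊥ N | ∅.

Bayes-Ball from G | ∅ reaches {H,J,X,Y}.
N ∉ reach(G|∅) ⇒ G ⊥ N | ∅.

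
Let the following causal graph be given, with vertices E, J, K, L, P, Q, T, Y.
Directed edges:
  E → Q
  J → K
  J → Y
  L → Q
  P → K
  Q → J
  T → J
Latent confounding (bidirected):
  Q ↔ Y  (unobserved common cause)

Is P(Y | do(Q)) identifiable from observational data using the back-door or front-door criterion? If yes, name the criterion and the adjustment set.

P(Y|do(Q)): frontdoor, adjust for {J}.

desc(Q)\{Q}={J,K,Y}; candidates ⊆ {E,L,P,T}.
Q↔Y: latent back-door arc(s) into Q.
size 0: {}; under {} Q still reaches {E,L,Y} ∋ Y.
size 1: {E}, {L}, {P} …(+1); under {E} Q still reaches {L,Y} ∋ Y.
size 2: {E,L}, {E,P}, {E,T} …(+3); under {E,L} Q still reaches {Y} ∋ Y.
Q↔Y cannot be blocked by any observed set — no back-door set.
{J}: (i) intercepts every directed Q→Y path; (ii) no back-door Q→{J}; (iii) {Q} blocks every back-door {J}→Y. Front-door holds.
P(Y|do(Q)) = Σ_{J} P(J|Q) Σ_{Q'} P(Y|J,Q')P(Q').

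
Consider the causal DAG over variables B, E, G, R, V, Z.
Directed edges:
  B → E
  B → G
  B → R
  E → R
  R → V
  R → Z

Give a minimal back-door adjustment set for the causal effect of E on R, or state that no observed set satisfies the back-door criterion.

E→R: minimal back-door set {B}.

desc(E)\{E}={R,V,Z}; candidates ⊆ {B,G}.
size 0: {}; under {} E still reaches {B,G,R,V,Z} ∋ R.
{B}: E⊥R given {B} in G with E→· removed — back-door holds.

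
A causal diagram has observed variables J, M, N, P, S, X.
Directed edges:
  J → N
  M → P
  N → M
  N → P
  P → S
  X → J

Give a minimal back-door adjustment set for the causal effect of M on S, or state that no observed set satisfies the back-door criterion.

desc(M)\{M}={P,S}; candidates ⊆ {J,N,X}.
size 0: {}; under {} M still reaches {J,N,P,S,X} ∋ S.
{N}: M⊥S given {N} in G with M→· removed — back-door holds.

M→S: minimal back-door set {N}.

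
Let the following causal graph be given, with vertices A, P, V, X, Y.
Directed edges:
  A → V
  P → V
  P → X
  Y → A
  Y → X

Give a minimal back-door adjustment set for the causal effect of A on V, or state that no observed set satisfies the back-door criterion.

desc(A)\{A}={V}; candidates ⊆ {P,X,Y}.
∅: A⊥V given ∅ in G with A→· removed — back-door holds.

A→V: minimal back-door set ∅.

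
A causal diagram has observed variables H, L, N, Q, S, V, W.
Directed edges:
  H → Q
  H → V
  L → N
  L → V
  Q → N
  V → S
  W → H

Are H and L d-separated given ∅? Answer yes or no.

Yes — H ⊥ L | ∅.

Bayes-Ball from H | ∅ reaches {N,Q,S,V,W}.
L ∉ reach(H|∅) ⇒ H ⊥ L | ∅.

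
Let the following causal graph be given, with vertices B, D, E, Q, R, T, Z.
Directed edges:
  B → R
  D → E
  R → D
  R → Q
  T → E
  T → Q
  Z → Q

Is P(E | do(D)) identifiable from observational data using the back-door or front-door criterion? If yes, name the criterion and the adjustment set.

P(E|do(D)): backdoor, adjust for ∅.

desc(D)\{D}={E}; candidates ⊆ {B,Q,R,T,Z}.
∅: D⊥E given ∅ in G with D→· removed — back-door holds.
P(E|do(D)) = P(E|D) — no adjustment needed.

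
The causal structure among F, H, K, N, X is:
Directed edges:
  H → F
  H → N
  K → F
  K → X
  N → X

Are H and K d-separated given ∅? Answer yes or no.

Yes — H ⊥ K | ∅.

Bayes-Ball from H | ∅ reaches {F,N,X}.
K ∉ reach(H|∅) ⇒ H ⊥ K | ∅.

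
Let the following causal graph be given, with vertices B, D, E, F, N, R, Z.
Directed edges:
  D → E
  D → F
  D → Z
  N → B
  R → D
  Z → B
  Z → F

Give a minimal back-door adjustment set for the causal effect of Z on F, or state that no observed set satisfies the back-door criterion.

Z→F: minimal back-door set {D}.

desc(Z)\{Z}={B,F}; candidates ⊆ {D,E,N,R}.
size 0: {}; under {} Z still reaches {D,E,F,R} ∋ F.
{D}: Z⊥F given {D} in G with Z→· removed — back-door holds.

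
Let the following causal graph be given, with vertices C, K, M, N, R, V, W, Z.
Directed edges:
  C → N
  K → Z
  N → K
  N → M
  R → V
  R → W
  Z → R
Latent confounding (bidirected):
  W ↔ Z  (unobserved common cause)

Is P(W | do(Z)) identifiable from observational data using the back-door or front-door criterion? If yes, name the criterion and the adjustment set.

P(W|do(Z)): frontdoor, adjust for {R}.

desc(Z)\{Z}={R,V,W}; candidates ⊆ {C,K,M,N}.
Z↔W: latent back-door arc(s) into Z.
size 0: {}; under {} Z still reaches {C,K,M,N,W} ∋ W.
size 1: {C}, {K}, {M} …(+1); under {C} Z still reaches {K,M,N,W} ∋ W.
size 2: {C,K}, {C,M}, {C,N} …(+3); under {C,K} Z still reaches {W} ∋ W.
Z↔W cannot be blocked by any observed set — no back-door set.
{R}: (i) intercepts every directed Z→W path; (ii) no back-door Z→{R}; (iii) {Z} blocks every back-door {R}→W. Front-door holds.
P(W|do(Z)) = Σ_{R} P(R|Z) Σ_{Z'} P(W|R,Z')P(Z').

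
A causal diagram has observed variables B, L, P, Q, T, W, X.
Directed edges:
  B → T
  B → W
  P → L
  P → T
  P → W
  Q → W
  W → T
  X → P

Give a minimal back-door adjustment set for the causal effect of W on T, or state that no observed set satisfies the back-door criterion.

W→T: minimal back-door set {B, P}.

desc(W)\{W}={T}; candidates ⊆ {B,L,P,Q,X}.
size 0: {}; under {} W still reaches {B,L,P,Q,T,X} ∋ T.
size 1: {B}, {L}, {P} …(+2); under {B} W still reaches {L,P,Q,T,X} ∋ T.
{B,P}: W⊥T given {B,P} in G with W→· removed — back-door holds.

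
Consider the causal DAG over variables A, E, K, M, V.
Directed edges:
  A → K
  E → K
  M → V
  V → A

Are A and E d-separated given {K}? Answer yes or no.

Bayes-Ball from A | {K} reaches {E,M,V}.
E ∈ reach(A|{K}) ⇒ A ⊥̸ E | {K}.

No — A and E are d-connected given {K}.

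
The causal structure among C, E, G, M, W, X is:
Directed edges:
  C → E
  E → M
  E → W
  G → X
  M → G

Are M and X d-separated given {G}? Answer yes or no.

Bayes-Ball from M | {G} reaches {C,E,W}.
X ∉ reach(M|{G}) ⇒ M ⊥ X | {G}.

Yes — M ⊥ X | {G}.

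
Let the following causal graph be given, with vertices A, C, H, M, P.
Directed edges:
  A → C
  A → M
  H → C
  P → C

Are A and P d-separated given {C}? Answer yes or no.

No — A and P are d-connected given {C}.

Bayes-Ball from A | {C} reaches {H,M,P}.
P ∈ reach(A|{C}) ⇒ A ⊥̸ P | {C}.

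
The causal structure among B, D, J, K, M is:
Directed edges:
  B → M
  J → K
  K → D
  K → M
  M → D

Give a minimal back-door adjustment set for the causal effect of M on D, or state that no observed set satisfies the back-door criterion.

desc(M)\{M}={D}; candidates ⊆ {B,J,K}.
size 0: {}; under {} M still reaches {B,D,J,K} ∋ D.
{K}: M⊥D given {K} in G with M→· removed — back-door holds.

M→D: minimal back-door set {K}.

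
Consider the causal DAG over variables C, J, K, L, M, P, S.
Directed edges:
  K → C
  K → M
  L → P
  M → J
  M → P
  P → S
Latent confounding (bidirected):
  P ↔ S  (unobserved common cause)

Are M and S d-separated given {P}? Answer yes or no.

Bayes-Ball from M | {P} reaches {C,J,K,L,S}.
S ∈ reach(M|{P}) ⇒ M ⊥̸ S | {P}.

No — M and S are d-connected given {P}.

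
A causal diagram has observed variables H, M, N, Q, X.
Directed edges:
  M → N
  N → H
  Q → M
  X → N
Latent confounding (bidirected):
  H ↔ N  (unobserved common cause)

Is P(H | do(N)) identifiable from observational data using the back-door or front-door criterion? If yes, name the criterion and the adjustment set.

desc(N)\{N}={H}; candidates ⊆ {M,Q,X}.
N↔H: latent back-door arc(s) into N.
size 0: {}; under {} N still reaches {H,M,Q,X} ∋ H.
size 1: {M}, {Q}, {X}; under {M} N still reaches {H,X} ∋ H.
size 2: {M,Q}, {M,X}, {Q,X}; under {M,Q} N still reaches {H,X} ∋ H.
N↔H cannot be blocked by any observed set — no back-door set.
No mediator lies on a directed N→…→H path.
Neither criterion identifies P(H|do(N)) in this graph.

P(H|do(N)): not identifiable (no BD/FD set).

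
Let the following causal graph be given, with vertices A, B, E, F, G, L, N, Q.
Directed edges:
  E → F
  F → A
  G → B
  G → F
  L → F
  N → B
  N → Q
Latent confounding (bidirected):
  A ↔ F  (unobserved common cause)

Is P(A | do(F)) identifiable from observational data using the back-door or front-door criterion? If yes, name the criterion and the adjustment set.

P(A|do(F)): not identifiable (no BD/FD set).

desc(F)\{F}={A}; candidates ⊆ {B,E,G,L,N,Q}.
F↔A: latent back-door arc(s) into F.
size 0: {}; under {} F still reaches {A,B,E,G,L} ∋ A.
size 1: {B}, {E}, {G} …(+3); under {B} F still reaches {A,E,G,L,N,Q} ∋ A.
size 2: {B,E}, {B,G}, {B,L} …(+12); under {B,E} F still reaches {A,G,L,N,Q} ∋ A.
F↔A cannot be blocked by any observed set — no back-door set.
No mediator lies on a directed F→…→A path.
Neither criterion identifies P(A|do(F)) in this graph.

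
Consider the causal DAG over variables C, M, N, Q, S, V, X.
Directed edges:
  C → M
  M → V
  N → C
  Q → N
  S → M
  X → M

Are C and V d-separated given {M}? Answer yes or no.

Bayes-Ball from C | {M} reaches {N,Q,S,X}.
V ∉ reach(C|{M}) ⇒ C ⊥ V | {M}.

Yes — C ⊥ V | {M}.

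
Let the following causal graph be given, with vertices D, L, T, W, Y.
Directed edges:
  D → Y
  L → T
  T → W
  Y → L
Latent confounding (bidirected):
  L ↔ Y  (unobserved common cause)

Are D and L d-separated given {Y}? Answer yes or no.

No — D and L are d-connected given {Y}.

Bayes-Ball from D | {Y} reaches {L,T,W}.
L ∈ reach(D|{Y}) ⇒ D ⊥̸ L | {Y}.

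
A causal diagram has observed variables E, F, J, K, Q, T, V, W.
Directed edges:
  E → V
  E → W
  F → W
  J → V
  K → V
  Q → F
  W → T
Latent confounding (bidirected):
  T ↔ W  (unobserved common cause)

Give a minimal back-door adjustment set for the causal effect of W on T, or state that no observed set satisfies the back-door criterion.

W→T: no observed back-door set.

desc(W)\{W}={T}; candidates ⊆ {E,F,J,K,Q,V}.
W↔T: latent back-door arc(s) into W.
size 0: {}; under {} W still reaches {E,F,Q,T,V} ∋ T.
size 1: {E}, {F}, {J} …(+3); under {E} W still reaches {F,Q,T} ∋ T.
size 2: {E,F}, {E,J}, {E,K} …(+12); under {E,F} W still reaches {T} ∋ T.
W↔T cannot be blocked by any observed set — no back-door set.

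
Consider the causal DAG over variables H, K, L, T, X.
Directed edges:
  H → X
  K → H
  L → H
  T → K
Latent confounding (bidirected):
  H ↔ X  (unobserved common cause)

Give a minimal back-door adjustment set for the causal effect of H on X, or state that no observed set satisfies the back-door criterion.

H→X: no observed back-door set.

desc(H)\{H}={X}; candidates ⊆ {K,L,T}.
H↔X: latent back-door arc(s) into H.
size 0: {}; under {} H still reaches {K,L,T,X} ∋ X.
size 1: {K}, {L}, {T}; under {K} H still reaches {L,X} ∋ X.
size 2: {K,L}, {K,T}, {L,T}; under {K,L} H still reaches {X} ∋ X.
H↔X cannot be blocked by any observed set — no back-door set.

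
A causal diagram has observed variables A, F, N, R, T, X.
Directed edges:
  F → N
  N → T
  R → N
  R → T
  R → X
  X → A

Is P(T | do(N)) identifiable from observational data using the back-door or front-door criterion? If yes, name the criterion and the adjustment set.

desc(N)\{N}={T}; candidates ⊆ {A,F,R,X}.
size 0: {}; under {} N still reaches {A,F,R,T,X} ∋ T.
{R}: N⊥T given {R} in G with N→· removed — back-door holds.
P(T|do(N)) = Σ_{R} P(T|N,R)·P(R).

P(T|do(N)): backdoor, adjust for {R}.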